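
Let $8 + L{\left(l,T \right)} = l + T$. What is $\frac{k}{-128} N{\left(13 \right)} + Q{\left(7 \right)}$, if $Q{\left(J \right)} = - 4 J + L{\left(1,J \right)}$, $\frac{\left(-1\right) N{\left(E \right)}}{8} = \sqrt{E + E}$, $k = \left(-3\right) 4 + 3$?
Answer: $-28 - \frac{9 \sqrt{26}}{16} \approx -30.868$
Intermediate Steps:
$L{\left(l,T \right)} = -8 + T + l$ ($L{\left(l,T \right)} = -8 + \left(l + T\right) = -8 + \left(T + l\right) = -8 + T + l$)
$k = -9$ ($k = -12 + 3 = -9$)
$N{\left(E \right)} = - 8 \sqrt{2} \sqrt{E}$ ($N{\left(E \right)} = - 8 \sqrt{E + E} = - 8 \sqrt{2 E} = - 8 \sqrt{2} \sqrt{E}$)
$Q{\left(J \right)} = -7 - 3 J$ ($Q{\left(J \right)} = - 4 J + \left(-8 + J + 1\right) = - 4 J + \left(-7 + J\right) = -7 - 3 J$)
$\frac{k}{-128} N{\left(13 \right)} + Q{\left(7 \right)} = - \frac{9}{-128} \left(- 8 \sqrt{2} \sqrt{13}\right) - 28 = \left(-9\right) \left(- \frac{1}{128}\right) \left(- 8 \sqrt{26}\right) - 28 = \frac{9 \left(- 8 \sqrt{26}\right)}{128} - 28 = - \frac{9 \sqrt{26}}{16} - 28 = -28 - \frac{9 \sqrt{26}}{16}$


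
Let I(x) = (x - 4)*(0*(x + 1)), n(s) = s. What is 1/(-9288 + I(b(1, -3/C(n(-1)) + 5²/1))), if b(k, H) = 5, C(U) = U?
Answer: -1/9288 ≈ -0.00010767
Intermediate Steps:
I(x) = 0 (I(x) = (-4 + x)*(0*(1 + x)) = (-4 + x)*0 = 0)
1/(-9288 + I(b(1, -3/C(n(-1)) + 5²/1))) = 1/(-9288 + 0) = 1/(-9288) = -1/9288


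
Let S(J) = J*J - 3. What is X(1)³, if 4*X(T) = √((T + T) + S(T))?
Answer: 0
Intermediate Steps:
S(J) = -3 + J² (S(J) = J² - 3 = -3 + J²)
X(T) = √(-3 + T² + 2*T)/4 (X(T) = √((T + T) + (-3 + T²))/4 = √(2*T + (-3 + T²))/4 = √(-3 + T² + 2*T)/4)
X(1)³ = (√(-3 + 1² + 2*1)/4)³ = (√(-3 + 1 + 2)/4)³ = (√0/4)³ = ((¼)*0)³ = 0³ = 0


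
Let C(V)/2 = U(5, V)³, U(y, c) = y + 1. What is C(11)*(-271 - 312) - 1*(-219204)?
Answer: -32652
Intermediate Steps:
U(y, c) = 1 + y
C(V) = 432 (C(V) = 2*(1 + 5)³ = 2*6³ = 2*216 = 432)
C(11)*(-271 - 312) - 1*(-219204) = 432*(-271 - 312) - 1*(-219204) = 432*(-583) + 219204 = -251856 + 219204 = -32652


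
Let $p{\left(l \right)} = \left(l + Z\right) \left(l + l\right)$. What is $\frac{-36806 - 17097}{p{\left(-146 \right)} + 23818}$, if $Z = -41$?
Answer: $- \frac{53903}{78422} \approx -0.68735$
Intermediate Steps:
$p{\left(l \right)} = 2 l \left(-41 + l\right)$ ($p{\left(l \right)} = \left(l - 41\right) \left(l + l\right) = \left(-41 + l\right) 2 l = 2 l \left(-41 + l\right)$)
$\frac{-36806 - 17097}{p{\left(-146 \right)} + 23818} = \frac{-36806 - 17097}{2 \left(-146\right) \left(-41 - 146\right) + 23818} = - \frac{53903}{2 \left(-146\right) \left(-187\right) + 23818} = - \frac{53903}{54604 + 23818} = - \frac{53903}{78422}$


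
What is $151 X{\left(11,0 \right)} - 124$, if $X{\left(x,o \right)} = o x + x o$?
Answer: $-124$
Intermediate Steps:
$X{\left(x,o \right)} = 2 o x$ ($X{\left(x,o \right)} = o x + o x = 2 o x$)
$151 X{\left(11,0 \right)} - 124 = 151 \cdot 2 \cdot 0 \cdot 11 - 124 = 151 \cdot 0 - 124 = 0 - 124 = -124$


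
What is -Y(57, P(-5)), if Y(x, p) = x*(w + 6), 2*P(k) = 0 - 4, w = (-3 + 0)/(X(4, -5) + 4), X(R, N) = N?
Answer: -513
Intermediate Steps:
w = 3 (w = (-3 + 0)/(-5 + 4) = -3/(-1) = -3*(-1) = 3)
P(k) = -2 (P(k) = (0 - 4)/2 = (1/2)*(-4) = -2)
Y(x, p) = 9*x (Y(x, p) = x*(3 + 6) = x*9 = 9*x)
-Y(57, P(-5)) = -9*57 = -1*513 = -513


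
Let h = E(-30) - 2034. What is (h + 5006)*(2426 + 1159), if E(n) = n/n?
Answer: 10658205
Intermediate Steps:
E(n) = 1
h = -2033 (h = 1 - 2034 = -2033)
(h + 5006)*(2426 + 1159) = (-2033 + 5006)*(2426 + 1159) = 2973*3585 = 10658205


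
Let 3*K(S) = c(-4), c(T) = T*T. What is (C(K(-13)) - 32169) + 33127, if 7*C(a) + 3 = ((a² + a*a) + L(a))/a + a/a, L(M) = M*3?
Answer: 2879/3 ≈ 959.67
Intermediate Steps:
c(T) = T²
L(M) = 3*M
K(S) = 16/3 (K(S) = (⅓)*(-4)² = (⅓)*16 = 16/3)
C(a) = -2/7 + (2*a² + 3*a)/(7*a) (C(a) = -3/7 + (((a² + a*a) + 3*a)/a + a/a)/7 = -3/7 + (((a² + a²) + 3*a)/a + 1)/7 = -3/7 + ((2*a² + 3*a)/a + 1)/7 = -3/7 + (1 + (2*a² + 3*a)/a)/7 = -3/7 + (⅐ + (2*a² + 3*a)/(7*a)) = -2/7 + (2*a² + 3*a)/(7*a))
(C(K(-13)) - 32169) + 33127 = ((⅐ + (2/7)*(16/3)) - 32169) + 33127 = ((⅐ + 32/21) - 32169) + 33127 = (5/3 - 32169) + 33127 = -96502/3 + 33127 = 2879/3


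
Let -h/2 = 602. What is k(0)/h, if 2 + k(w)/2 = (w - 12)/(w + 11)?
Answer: 17/3311 ≈ 0.0051344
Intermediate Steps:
h = -1204 (h = -2*602 = -1204)
k(w) = -4 + 2*(-12 + w)/(11 + w) (k(w) = -4 + 2*((w - 12)/(w + 11)) = -4 + 2*((-12 + w)/(11 + w)) = -4 + 2*(-12 + w)/(11 + w))
k(0)/h = (2*(-34 - 1*0)/(11 + 0))/(-1204) = (2*(-34 + 0)/11)*(-1/1204) = (2*(1/11)*(-34))*(-1/1204) = -68/11*(-1/1204) = 17/3311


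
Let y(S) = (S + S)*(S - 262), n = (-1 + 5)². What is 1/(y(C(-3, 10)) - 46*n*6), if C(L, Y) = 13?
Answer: -1/10890 ≈ -9.1827e-5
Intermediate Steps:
n = 16 (n = 4² = 16)
y(S) = 2*S*(-262 + S) (y(S) = (2*S)*(-262 + S) = 2*S*(-262 + S))
1/(y(C(-3, 10)) - 46*n*6) = 1/(2*13*(-262 + 13) - 46*16*6) = 1/(2*13*(-249) - 736*6) = 1/(-6474 - 4416) = 1/(-10890) = -1/10890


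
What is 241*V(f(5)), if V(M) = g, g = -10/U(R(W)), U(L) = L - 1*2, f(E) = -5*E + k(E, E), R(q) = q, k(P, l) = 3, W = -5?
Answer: 2410/7 ≈ 344.29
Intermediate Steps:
f(E) = 3 - 5*E (f(E) = -5*E + 3 = 3 - 5*E)
U(L) = -2 + L (U(L) = L - 2 = -2 + L)
g = 10/7 (g = -10/(-2 - 5) = -10/(-7) = -10*(-⅐) = 10/7 ≈ 1.4286)
V(M) = 10/7
241*V(f(5)) = 241*(10/7) = 2410/7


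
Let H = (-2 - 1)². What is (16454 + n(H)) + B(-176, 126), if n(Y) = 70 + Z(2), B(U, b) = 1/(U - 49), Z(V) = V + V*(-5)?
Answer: 3716099/225 ≈ 16516.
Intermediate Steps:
Z(V) = -4*V (Z(V) = V - 5*V = -4*V)
B(U, b) = 1/(-49 + U)
H = 9 (H = (-3)² = 9)
n(Y) = 62 (n(Y) = 70 - 4*2 = 70 - 8 = 62)
(16454 + n(H)) + B(-176, 126) = (16454 + 62) + 1/(-49 - 176) = 16516 + 1/(-225) = 16516 - 1/225 = 3716099/225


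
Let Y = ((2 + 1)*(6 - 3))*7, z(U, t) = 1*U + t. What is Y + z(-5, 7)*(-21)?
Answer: 21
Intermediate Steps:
z(U, t) = U + t
Y = 63 (Y = (3*3)*7 = 9*7 = 63)
Y + z(-5, 7)*(-21) = 63 + (-5 + 7)*(-21) = 63 + 2*(-21) = 63 - 42 = 21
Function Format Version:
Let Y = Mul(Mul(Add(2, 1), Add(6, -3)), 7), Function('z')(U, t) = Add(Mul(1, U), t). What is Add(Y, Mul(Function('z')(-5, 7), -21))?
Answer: 21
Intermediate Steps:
Function('z')(U, t) = Add(U, t)
Y = 63 (Y = Mul(Mul(3, 3), 7) = Mul(9, 7) = 63)
Add(Y, Mul(Function('z')(-5, 7), -21)) = Add(63, Mul(Add(-5, 7), -21)) = Add(63, Mul(2, -21)) = Add(63, -42) = 21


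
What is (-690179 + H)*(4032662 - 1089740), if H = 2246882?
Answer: 4581255506166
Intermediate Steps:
(-690179 + H)*(4032662 - 1089740) = (-690179 + 2246882)*(4032662 - 1089740) = 1556703*2942922 = 4581255506166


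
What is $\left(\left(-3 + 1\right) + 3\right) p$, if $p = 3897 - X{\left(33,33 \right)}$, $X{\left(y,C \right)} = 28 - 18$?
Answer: $3887$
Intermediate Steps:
$X{\left(y,C \right)} = 10$ ($X{\left(y,C \right)} = 28 - 18 = 10$)
$p = 3887$ ($p = 3897 - 10 = 3887$)
$\left(\left(-3 + 1\right) + 3\right) p = \left(\left(-3 + 1\right) + 3\right) 3887 = \left(-2 + 3\right) 3887 = 1 \cdot 3887 = 3887$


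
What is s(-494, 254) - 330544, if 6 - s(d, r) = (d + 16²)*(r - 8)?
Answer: -271990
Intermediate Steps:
s(d, r) = 6 - (-8 + r)*(256 + d) (s(d, r) = 6 - (d + 16²)*(r - 8) = 6 - (d + 256)*(-8 + r) = 6 - (256 + d)*(-8 + r) = 6 - (-8 + r)*(256 + d))
s(-494, 254) - 330544 = (2054 - 256*254 + 8*(-494) - 1*(-494)*254) - 330544 = (2054 - 65024 - 3952 + 125476) - 330544 = 58554 - 330544 = -271990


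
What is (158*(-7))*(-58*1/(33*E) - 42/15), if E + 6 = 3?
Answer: 1212176/495 ≈ 2448.8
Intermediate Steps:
E = -3 (E = -6 + 3 = -3)
(158*(-7))*(-58*1/(33*E) - 42/15) = (158*(-7))*(-58/((-3*33)) - 42/15) = -1106*(-58/(-99) - 42*1/15) = -1106*(-58*(-1/99) - 14/5) = -1106*(58/99 - 14/5) = -1106*(-1096/495) = 1212176/495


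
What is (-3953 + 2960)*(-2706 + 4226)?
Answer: -1509360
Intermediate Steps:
(-3953 + 2960)*(-2706 + 4226) = -993*1520 = -1509360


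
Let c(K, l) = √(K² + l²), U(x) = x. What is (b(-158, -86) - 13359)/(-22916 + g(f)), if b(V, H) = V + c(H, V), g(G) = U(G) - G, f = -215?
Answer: 13517/22916 - √8090/11458 ≈ 0.58200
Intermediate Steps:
g(G) = 0 (g(G) = G - G = 0)
b(V, H) = V + √(H² + V²)
(b(-158, -86) - 13359)/(-22916 + g(f)) = ((-158 + √((-86)² + (-158)²)) - 13359)/(-22916 + 0) = ((-158 + √(7396 + 24964)) - 13359)/(-22916) = ((-158 + √32360) - 13359)*(-1/22916) = ((-158 + 2*√8090) - 13359)*(-1/22916) = (-13517 + 2*√8090)*(-1/22916) = 13517/22916 - √8090/11458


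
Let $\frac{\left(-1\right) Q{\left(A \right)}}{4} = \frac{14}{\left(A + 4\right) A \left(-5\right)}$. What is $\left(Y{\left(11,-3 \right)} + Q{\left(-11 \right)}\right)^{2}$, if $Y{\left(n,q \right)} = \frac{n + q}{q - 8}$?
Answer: $\frac{1024}{3025} \approx 0.33851$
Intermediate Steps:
$Q{\left(A \right)} = \frac{56}{5 A \left(4 + A\right)}$ ($Q{\left(A \right)} = - 4 \frac{14}{\left(A + 4\right) A \left(-5\right)} = - 4 \frac{14}{\left(4 + A\right) \left(- 5 A\right)} = - 4 \frac{14}{\left(-5\right) A \left(4 + A\right)} = - 4 \cdot 14 \left(- \frac{1}{5 A \left(4 + A\right)}\right) = - 4 \left(- \frac{14}{5 A \left(4 + A\right)}\right) = \frac{56}{5 A \left(4 + A\right)}$)
$Y{\left(n,q \right)} = \frac{n + q}{-8 + q}$
$\left(Y{\left(11,-3 \right)} + Q{\left(-11 \right)}\right)^{2} = \left(\frac{11 - 3}{-8 - 3} + \frac{56}{5 \left(-11\right) \left(4 - 11\right)}\right)^{2} = \left(\frac{1}{-11} \cdot 8 + \frac{56}{5} \left(- \frac{1}{11}\right) \frac{1}{-7}\right)^{2} = \left(\left(- \frac{1}{11}\right) 8 + \frac{56}{5} \left(- \frac{1}{11}\right) \left(- \frac{1}{7}\right)\right)^{2} = \left(- \frac{8}{11} + \frac{8}{55}\right)^{2} = \left(- \frac{32}{55}\right)^{2} = \frac{1024}{3025}$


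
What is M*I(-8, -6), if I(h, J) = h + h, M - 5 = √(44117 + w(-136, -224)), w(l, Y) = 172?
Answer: -80 - 48*√4921 ≈ -3447.2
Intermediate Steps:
M = 5 + 3*√4921 (M = 5 + √(44117 + 172) = 5 + √44289 = 5 + 3*√4921 ≈ 215.45)
I(h, J) = 2*h
M*I(-8, -6) = (5 + 3*√4921)*(2*(-8)) = (5 + 3*√4921)*(-16) = -80 - 48*√4921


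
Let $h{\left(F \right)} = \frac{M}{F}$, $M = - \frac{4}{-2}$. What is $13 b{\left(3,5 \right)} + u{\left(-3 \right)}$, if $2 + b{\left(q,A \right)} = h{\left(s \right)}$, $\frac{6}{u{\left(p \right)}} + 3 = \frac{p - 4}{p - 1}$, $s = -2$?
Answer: $- \frac{219}{5} \approx -43.8$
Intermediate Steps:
$M = 2$ ($M = \left(-4\right) \left(- \frac{1}{2}\right) = 2$)
$u{\left(p \right)} = \frac{6}{-3 + \frac{-4 + p}{-1 + p}}$ ($u{\left(p \right)} = \frac{6}{-3 + \frac{p - 4}{p - 1}} = \frac{6}{-3 + \frac{-4 + p}{-1 + p}}$)
$h{\left(F \right)} = \frac{2}{F}$
$b{\left(q,A \right)} = -3$ ($b{\left(q,A \right)} = -2 + \frac{2}{-2} = -2 + 2 \left(- \frac{1}{2}\right) = -2 - 1 = -3$)
$13 b{\left(3,5 \right)} + u{\left(-3 \right)} = 13 \left(-3\right) + \frac{6 \left(1 - -3\right)}{1 + 2 \left(-3\right)} = -39 + \frac{6 \left(1 + 3\right)}{1 - 6} = -39 + 6 \frac{1}{-5} \cdot 4 = -39 + 6 \left(- \frac{1}{5}\right) 4 = -39 - \frac{24}{5} = - \frac{219}{5}$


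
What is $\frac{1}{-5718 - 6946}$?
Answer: $- \frac{1}{12664} \approx -7.8964 \cdot 10^{-5}$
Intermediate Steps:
$\frac{1}{-5718 - 6946} = \frac{1}{-12664} = - \frac{1}{12664}$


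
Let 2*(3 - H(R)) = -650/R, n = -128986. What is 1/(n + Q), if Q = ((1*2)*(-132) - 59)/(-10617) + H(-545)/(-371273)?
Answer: -429656793069/55419698042171177 ≈ -7.7528e-6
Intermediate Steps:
H(R) = 3 + 325/R (H(R) = 3 - (-325)/R = 3 + 325/R)
Q = 13068626857/429656793069 (Q = ((1*2)*(-132) - 59)/(-10617) + (3 + 325/(-545))/(-371273) = (2*(-132) - 59)*(-1/10617) + (3 + 325*(-1/545))*(-1/371273) = (-264 - 59)*(-1/10617) + (3 - 65/109)*(-1/371273) = -323*(-1/10617) + (262/109)*(-1/371273) = 323/10617 - 262/40468757 = 13068626857/429656793069 ≈ 0.030416)
1/(n + Q) = 1/(-128986 + 13068626857/429656793069) = 1/(-55419698042171177/429656793069) = -429656793069/55419698042171177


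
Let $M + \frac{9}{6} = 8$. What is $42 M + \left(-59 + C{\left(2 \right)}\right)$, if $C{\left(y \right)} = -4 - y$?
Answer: $208$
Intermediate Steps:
$M = \frac{13}{2}$ ($M = - \frac{3}{2} + 8 = \frac{13}{2} \approx 6.5$)
$42 M + \left(-59 + C{\left(2 \right)}\right) = 42 \cdot \frac{13}{2} - 65 = 273 - 65 = 208$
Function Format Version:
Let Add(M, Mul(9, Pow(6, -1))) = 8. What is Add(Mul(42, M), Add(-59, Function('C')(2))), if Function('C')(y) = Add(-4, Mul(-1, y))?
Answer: 208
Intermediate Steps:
M = Rational(13, 2) (M = Add(Rational(-3, 2), 8) = Rational(13, 2) ≈ 6.5000)
Add(Mul(42, M), Add(-59, Function('C')(2))) = Add(Mul(42, Rational(13, 2)), Add(-59, Add(-4, Mul(-1, 2)))) = Add(273, Add(-59, Add(-4, -2))) = Add(273, Add(-59, -6)) = Add(273, -65) = 208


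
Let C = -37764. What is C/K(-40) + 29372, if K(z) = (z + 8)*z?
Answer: 9389599/320 ≈ 29343.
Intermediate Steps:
K(z) = z*(8 + z) (K(z) = (8 + z)*z = z*(8 + z))
C/K(-40) + 29372 = -37764*(-1/(40*(8 - 40))) + 29372 = -37764/((-40*(-32))) + 29372 = -37764/1280 + 29372 = -37764*1/1280 + 29372 = -9441/320 + 29372 = 9389599/320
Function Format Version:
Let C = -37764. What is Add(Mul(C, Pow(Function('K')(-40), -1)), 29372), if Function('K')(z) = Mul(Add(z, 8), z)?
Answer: Rational(9389599, 320) ≈ 29343.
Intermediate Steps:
Function('K')(z) = Mul(z, Add(8, z)) (Function('K')(z) = Mul(Add(8, z), z) = Mul(z, Add(8, z)))
Add(Mul(C, Pow(Function('K')(-40), -1)), 29372) = Add(Mul(-37764, Pow(Mul(-40, Add(8, -40)), -1)), 29372) = Add(Mul(-37764, Pow(Mul(-40, -32), -1)), 29372) = Add(Mul(-37764, Pow(1280, -1)), 29372) = Add(Mul(-37764, Rational(1, 1280)), 29372) = Add(Rational(-9441, 320), 29372) = Rational(9389599, 320)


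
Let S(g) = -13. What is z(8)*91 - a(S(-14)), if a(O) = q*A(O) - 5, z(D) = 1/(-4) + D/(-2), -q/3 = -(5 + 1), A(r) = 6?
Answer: -1959/4 ≈ -489.75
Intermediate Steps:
q = 18 (q = -(-3)*(5 + 1) = -(-3)*6 = -3*(-6) = 18)
z(D) = -¼ - D/2 (z(D) = 1*(-¼) + D*(-½) = -¼ - D/2)
a(O) = 103 (a(O) = 18*6 - 5 = 108 - 5 = 103)
z(8)*91 - a(S(-14)) = (-¼ - ½*8)*91 - 1*103 = (-¼ - 4)*91 - 103 = -17/4*91 - 103 = -1547/4 - 103 = -1959/4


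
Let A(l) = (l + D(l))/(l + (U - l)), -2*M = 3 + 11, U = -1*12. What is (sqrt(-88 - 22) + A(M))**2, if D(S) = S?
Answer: -3911/36 + 7*I*sqrt(110)/3 ≈ -108.64 + 24.472*I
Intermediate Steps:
U = -12
M = -7 (M = -(3 + 11)/2 = -1/2*14 = -7)
A(l) = -l/6 (A(l) = (l + l)/(l + (-12 - l)) = (2*l)/(-12) = (2*l)*(-1/12) = -l/6)
(sqrt(-88 - 22) + A(M))**2 = (sqrt(-88 - 22) - 1/6*(-7))**2 = (sqrt(-110) + 7/6)**2 = (I*sqrt(110) + 7/6)**2 = (7/6 + I*sqrt(110))**2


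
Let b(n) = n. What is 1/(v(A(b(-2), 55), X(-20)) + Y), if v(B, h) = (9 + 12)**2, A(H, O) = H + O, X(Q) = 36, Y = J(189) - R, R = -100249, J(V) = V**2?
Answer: 1/136411 ≈ 7.3308e-6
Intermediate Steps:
Y = 135970 (Y = 189**2 - 1*(-100249) = 35721 + 100249 = 135970)
v(B, h) = 441 (v(B, h) = 21**2 = 441)
1/(v(A(b(-2), 55), X(-20)) + Y) = 1/(441 + 135970) = 1/136411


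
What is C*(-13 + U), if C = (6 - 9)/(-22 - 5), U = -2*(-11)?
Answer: 1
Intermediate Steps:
U = 22
C = 1/9 (C = -3/(-27) = -3*(-1/27) = 1/9 ≈ 0.11111)
C*(-13 + U) = (-13 + 22)/9 = (1/9)*9 = 1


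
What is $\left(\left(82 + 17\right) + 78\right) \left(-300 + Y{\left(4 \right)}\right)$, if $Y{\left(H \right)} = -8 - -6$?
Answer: $-53454$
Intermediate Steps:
$Y{\left(H \right)} = -2$ ($Y{\left(H \right)} = -8 + 6 = -2$)
$\left(\left(82 + 17\right) + 78\right) \left(-300 + Y{\left(4 \right)}\right) = \left(\left(82 + 17\right) + 78\right) \left(-300 - 2\right) = \left(99 + 78\right) \left(-302\right) = 177 \left(-302\right) = -53454$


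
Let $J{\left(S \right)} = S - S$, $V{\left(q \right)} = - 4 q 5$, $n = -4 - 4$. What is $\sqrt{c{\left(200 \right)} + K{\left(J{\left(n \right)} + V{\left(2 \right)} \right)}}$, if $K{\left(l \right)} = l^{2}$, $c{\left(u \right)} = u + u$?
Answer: $20 \sqrt{5} \approx 44.721$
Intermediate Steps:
$n = -8$ ($n = -4 - 4 = -8$)
$V{\left(q \right)} = - 20 q$
$c{\left(u \right)} = 2 u$
$J{\left(S \right)} = 0$
$\sqrt{c{\left(200 \right)} + K{\left(J{\left(n \right)} + V{\left(2 \right)} \right)}} = \sqrt{2 \cdot 200 + \left(0 - 40\right)^{2}} = \sqrt{400 + \left(0 - 40\right)^{2}} = \sqrt{400 + \left(-40\right)^{2}} = \sqrt{400 + 1600} = \sqrt{2000} = 20 \sqrt{5}$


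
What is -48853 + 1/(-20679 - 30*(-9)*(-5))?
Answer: -1076182738/22029 ≈ -48853.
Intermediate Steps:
-48853 + 1/(-20679 - 30*(-9)*(-5)) = -48853 + 1/(-20679 + 270*(-5)) = -48853 + 1/(-20679 - 1350) = -48853 + 1/(-22029) = -48853 - 1/22029 = -1076182738/22029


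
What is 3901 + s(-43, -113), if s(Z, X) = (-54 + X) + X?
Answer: 3621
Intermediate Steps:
s(Z, X) = -54 + 2*X
3901 + s(-43, -113) = 3901 + (-54 + 2*(-113)) = 3901 + (-54 - 226) = 3901 - 280 = 3621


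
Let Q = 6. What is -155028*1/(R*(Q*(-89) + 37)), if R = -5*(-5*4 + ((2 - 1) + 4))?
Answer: 51676/12425 ≈ 4.1590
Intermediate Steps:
R = 75 (R = -5*(-20 + (1 + 4)) = -5*(-20 + 5) = -5*(-15) = 75)
-155028*1/(R*(Q*(-89) + 37)) = -155028*1/(75*(6*(-89) + 37)) = -155028*1/(75*(-534 + 37)) = -155028/(75*(-497)) = -155028/(-37275) = -155028*(-1/37275) = 51676/12425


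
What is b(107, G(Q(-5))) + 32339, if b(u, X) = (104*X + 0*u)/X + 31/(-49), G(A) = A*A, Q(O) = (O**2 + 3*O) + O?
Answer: 1589676/49 ≈ 32442.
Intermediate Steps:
Q(O) = O**2 + 4*O
G(A) = A**2
b(u, X) = 5065/49 (b(u, X) = (104*X + 0)/X + 31*(-1/49) = (104*X)/X - 31/49 = 104 - 31/49 = 5065/49)
b(107, G(Q(-5))) + 32339 = 5065/49 + 32339 = 1589676/49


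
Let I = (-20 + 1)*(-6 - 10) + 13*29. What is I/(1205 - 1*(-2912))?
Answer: 681/4117 ≈ 0.16541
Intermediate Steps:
I = 681 (I = -19*(-16) + 377 = 304 + 377 = 681)
I/(1205 - 1*(-2912)) = 681/(1205 - 1*(-2912)) = 681/(1205 + 2912) = 681/4117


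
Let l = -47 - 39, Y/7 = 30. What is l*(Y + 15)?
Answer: -19350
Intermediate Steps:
Y = 210 (Y = 7*30 = 210)
l = -86
l*(Y + 15) = -86*(210 + 15) = -86*225 = -19350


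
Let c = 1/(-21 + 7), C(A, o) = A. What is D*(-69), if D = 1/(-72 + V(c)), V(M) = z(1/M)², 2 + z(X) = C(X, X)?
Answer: -3/8 ≈ -0.37500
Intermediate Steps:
z(X) = -2 + X
c = -1/14 (c = 1/(-14) = -1/14 ≈ -0.071429)
V(M) = (-2 + 1/M)²
D = 1/184 (D = 1/(-72 + (-1 + 2*(-1/14))²/(-1/14)²) = 1/(-72 + 196*(-1 - ⅐)²) = 1/(-72 + 196*(-8/7)²) = 1/(-72 + 196*(64/49)) = 1/(-72 + 256) = 1/184 ≈ 0.0054348)
D*(-69) = (1/184)*(-69) = -3/8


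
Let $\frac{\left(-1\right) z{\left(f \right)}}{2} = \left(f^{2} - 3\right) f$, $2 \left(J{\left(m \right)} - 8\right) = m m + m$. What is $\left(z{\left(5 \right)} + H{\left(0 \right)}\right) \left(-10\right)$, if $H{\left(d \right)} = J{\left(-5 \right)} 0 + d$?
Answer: $2200$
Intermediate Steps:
$J{\left(m \right)} = 8 + \frac{m}{2} + \frac{m^{2}}{2}$ ($J{\left(m \right)} = 8 + \frac{m m + m}{2} = 8 + \frac{m^{2} + m}{2} = 8 + \frac{m + m^{2}}{2} = 8 + \left(\frac{m}{2} + \frac{m^{2}}{2}\right) = 8 + \frac{m}{2} + \frac{m^{2}}{2}$)
$z{\left(f \right)} = - 2 f \left(-3 + f^{2}\right)$ ($z{\left(f \right)} = - 2 \left(f^{2} - 3\right) f = - 2 \left(-3 + f^{2}\right) f = - 2 f \left(-3 + f^{2}\right)$)
$H{\left(d \right)} = d$ ($H{\left(d \right)} = \left(8 + \frac{1}{2} \left(-5\right) + \frac{\left(-5\right)^{2}}{2}\right) 0 + d = \left(8 - \frac{5}{2} + \frac{1}{2} \cdot 25\right) 0 + d = \left(8 - \frac{5}{2} + \frac{25}{2}\right) 0 + d = 18 \cdot 0 + d = 0 + d = d$)
$\left(z{\left(5 \right)} + H{\left(0 \right)}\right) \left(-10\right) = \left(2 \cdot 5 \left(3 - 5^{2}\right) + 0\right) \left(-10\right) = \left(2 \cdot 5 \left(3 - 25\right) + 0\right) \left(-10\right) = \left(2 \cdot 5 \left(-22\right) + 0\right) \left(-10\right) = \left(-220 + 0\right) \left(-10\right) = \left(-220\right) \left(-10\right) = 2200$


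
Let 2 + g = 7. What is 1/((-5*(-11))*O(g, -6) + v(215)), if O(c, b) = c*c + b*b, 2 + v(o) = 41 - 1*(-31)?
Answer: 1/3425 ≈ 0.00029197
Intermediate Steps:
v(o) = 70 (v(o) = -2 + (41 - 1*(-31)) = -2 + (41 + 31) = -2 + 72 = 70)
g = 5 (g = -2 + 7 = 5)
O(c, b) = b**2 + c**2 (O(c, b) = c**2 + b**2 = b**2 + c**2)
1/((-5*(-11))*O(g, -6) + v(215)) = 1/((-5*(-11))*((-6)**2 + 5**2) + 70) = 1/(55*(36 + 25) + 70) = 1/(55*61 + 70) = 1/(3355 + 70) = 1/3425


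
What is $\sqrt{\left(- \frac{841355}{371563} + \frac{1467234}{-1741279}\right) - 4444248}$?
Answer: $\frac{i \sqrt{1860373889520190570534613920991}}{646994849077} \approx 2108.1 i$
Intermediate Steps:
$\sqrt{\left(- \frac{841355}{371563} + \frac{1467234}{-1741279}\right) - 4444248} = \sqrt{\left(\left(-841355\right) \frac{1}{371563} + 1467234 \left(- \frac{1}{1741279}\right)\right) - 4444248} = \sqrt{\left(- \frac{841355}{371563} - \frac{1467234}{1741279}\right) - 4444248} = \sqrt{- \frac{2010203659787}{646994849077} - 4444248} = \sqrt{- \frac{2875407574224418883}{646994849077}} = \frac{i \sqrt{1860373889520190570534613920991}}{646994849077}$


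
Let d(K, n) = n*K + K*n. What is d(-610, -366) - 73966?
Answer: 372554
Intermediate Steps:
d(K, n) = 2*K*n (d(K, n) = K*n + K*n = 2*K*n)
d(-610, -366) - 73966 = 2*(-610)*(-366) - 73966 = 446520 - 73966 = 372554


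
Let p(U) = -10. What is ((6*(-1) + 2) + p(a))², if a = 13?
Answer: 196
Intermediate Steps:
((6*(-1) + 2) + p(a))² = ((6*(-1) + 2) - 10)² = ((-6 + 2) - 10)² = (-4 - 10)² = (-14)² = 196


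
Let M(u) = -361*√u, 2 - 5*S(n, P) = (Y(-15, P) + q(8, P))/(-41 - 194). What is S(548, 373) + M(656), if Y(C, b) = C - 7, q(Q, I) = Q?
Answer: 456/1175 - 1444*√41 ≈ -9245.7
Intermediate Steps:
Y(C, b) = -7 + C
S(n, P) = 456/1175 (S(n, P) = ⅖ - ((-7 - 15) + 8)/(5*(-41 - 194)) = ⅖ - (-22 + 8)/(5*(-235)) = ⅖ - (-14)*(-1)/(5*235) = ⅖ - ⅕*14/235 = ⅖ - 14/1175 = 456/1175)
S(548, 373) + M(656) = 456/1175 - 1444*√41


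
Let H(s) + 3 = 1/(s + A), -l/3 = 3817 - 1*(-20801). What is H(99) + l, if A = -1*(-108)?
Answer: -15288398/207 ≈ -73857.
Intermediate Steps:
A = 108
l = -73854 (l = -3*(3817 - 1*(-20801)) = -3*(3817 + 20801) = -3*24618 = -73854)
H(s) = -3 + 1/(108 + s) (H(s) = -3 + 1/(s + 108) = -3 + 1/(108 + s))
H(99) + l = (-323 - 3*99)/(108 + 99) - 73854 = (-323 - 297)/207 - 73854 = (1/207)*(-620) - 73854 = -620/207 - 73854 = -15288398/207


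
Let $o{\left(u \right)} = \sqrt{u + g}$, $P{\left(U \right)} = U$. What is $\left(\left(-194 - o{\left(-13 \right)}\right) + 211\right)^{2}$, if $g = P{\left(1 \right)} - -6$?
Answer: $\left(17 - i \sqrt{6}\right)^{2} \approx 283.0 - 83.283 i$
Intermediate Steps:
$g = 7$ ($g = 1 - -6 = 1 + 6 = 7$)
$o{\left(u \right)} = \sqrt{7 + u}$ ($o{\left(u \right)} = \sqrt{u + 7} = \sqrt{7 + u}$)
$\left(\left(-194 - o{\left(-13 \right)}\right) + 211\right)^{2} = \left(\left(-194 - \sqrt{7 - 13}\right) + 211\right)^{2} = \left(\left(-194 - \sqrt{-6}\right) + 211\right)^{2} = \left(\left(-194 - i \sqrt{6}\right) + 211\right)^{2} = \left(17 - i \sqrt{6}\right)^{2}$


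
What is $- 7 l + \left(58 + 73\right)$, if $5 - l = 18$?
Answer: $222$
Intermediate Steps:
$l = -13$ ($l = 5 - 18 = -13$)
$- 7 l + \left(58 + 73\right) = \left(-7\right) \left(-13\right) + \left(58 + 73\right) = 91 + 131 = 222$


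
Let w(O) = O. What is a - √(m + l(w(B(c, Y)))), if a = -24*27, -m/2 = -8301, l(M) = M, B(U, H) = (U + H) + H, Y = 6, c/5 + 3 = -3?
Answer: -648 - 2*√4146 ≈ -776.78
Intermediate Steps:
c = -30 (c = -15 + 5*(-3) = -15 - 15 = -30)
B(U, H) = U + 2*H (B(U, H) = (H + U) + H = U + 2*H)
m = 16602 (m = -2*(-8301) = 16602)
a = -648
a - √(m + l(w(B(c, Y)))) = -648 - √(16602 + (-30 + 2*6)) = -648 - √(16602 + (-30 + 12)) = -648 - √(16602 - 18) = -648 - √16584 = -648 - 2*√4146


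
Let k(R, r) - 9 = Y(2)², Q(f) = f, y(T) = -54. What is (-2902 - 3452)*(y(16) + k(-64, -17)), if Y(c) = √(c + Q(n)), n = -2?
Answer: 285930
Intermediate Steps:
Y(c) = √(-2 + c) (Y(c) = √(c - 2) = √(-2 + c))
k(R, r) = 9 (k(R, r) = 9 + (√(-2 + 2))² = 9 + (√0)² = 9 + 0² = 9 + 0 = 9)
(-2902 - 3452)*(y(16) + k(-64, -17)) = (-2902 - 3452)*(-54 + 9) = -6354*(-45) = 285930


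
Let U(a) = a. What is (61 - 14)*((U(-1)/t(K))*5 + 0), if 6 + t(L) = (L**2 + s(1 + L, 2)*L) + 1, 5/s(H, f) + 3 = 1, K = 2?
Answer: 235/6 ≈ 39.167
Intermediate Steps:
s(H, f) = -5/2 (s(H, f) = 5/(-3 + 1) = 5/(-2) = 5*(-1/2) = -5/2)
t(L) = -5 + L**2 - 5*L/2 (t(L) = -6 + ((L**2 - 5*L/2) + 1) = -6 + (1 + L**2 - 5*L/2) = -5 + L**2 - 5*L/2)
(61 - 14)*((U(-1)/t(K))*5 + 0) = (61 - 14)*(-1/(-5 + 2**2 - 5/2*2)*5 + 0) = 47*(-1/(-5 + 4 - 5)*5 + 0) = 47*(-1/(-6)*5 + 0) = 47*(-1*(-1/6)*5 + 0) = 47*((1/6)*5 + 0) = 47*(5/6 + 0) = 47*(5/6) = 235/6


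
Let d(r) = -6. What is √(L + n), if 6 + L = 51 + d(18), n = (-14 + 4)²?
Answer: √139 ≈ 11.790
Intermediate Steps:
n = 100 (n = (-10)² = 100)
L = 39 (L = -6 + (51 - 6) = -6 + 45 = 39)
√(L + n) = √(39 + 100) = √139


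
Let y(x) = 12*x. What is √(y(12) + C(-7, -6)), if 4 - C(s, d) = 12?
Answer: 2*√34 ≈ 11.662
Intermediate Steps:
C(s, d) = -8 (C(s, d) = 4 - 1*12 = 4 - 12 = -8)
√(y(12) + C(-7, -6)) = √(12*12 - 8) = √(144 - 8) = √136 = 2*√34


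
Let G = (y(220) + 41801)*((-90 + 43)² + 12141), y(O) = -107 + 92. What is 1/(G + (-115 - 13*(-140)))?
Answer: 1/599630805 ≈ 1.6677e-9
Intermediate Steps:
y(O) = -15
G = 599629100 (G = (-15 + 41801)*((-90 + 43)² + 12141) = 41786*((-47)² + 12141) = 41786*(2209 + 12141) = 41786*14350 = 599629100)
1/(G + (-115 - 13*(-140))) = 1/(599629100 + (-115 - 13*(-140))) = 1/(599629100 + (-115 + 1820)) = 1/(599629100 + 1705) = 1/599630805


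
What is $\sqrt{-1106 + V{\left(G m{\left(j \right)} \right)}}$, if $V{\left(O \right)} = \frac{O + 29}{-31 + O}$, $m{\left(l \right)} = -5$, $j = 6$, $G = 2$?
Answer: $\frac{i \sqrt{1859965}}{41} \approx 33.264 i$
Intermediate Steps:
$V{\left(O \right)} = \frac{29 + O}{-31 + O}$
$\sqrt{-1106 + V{\left(G m{\left(j \right)} \right)}} = \sqrt{-1106 + \frac{29 + 2 \left(-5\right)}{-31 + 2 \left(-5\right)}} = \sqrt{-1106 + \frac{29 - 10}{-31 - 10}} = \sqrt{-1106 + \frac{1}{-41} \cdot 19} = \sqrt{-1106 - \frac{19}{41}} = \sqrt{- \frac{45365}{41}} = \frac{i \sqrt{1859965}}{41}$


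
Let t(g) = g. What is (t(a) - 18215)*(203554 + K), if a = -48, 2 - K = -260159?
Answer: -8468827045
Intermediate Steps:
K = 260161 (K = 2 - 1*(-260159) = 2 + 260159 = 260161)
(t(a) - 18215)*(203554 + K) = (-48 - 18215)*(203554 + 260161) = -18263*463715 = -8468827045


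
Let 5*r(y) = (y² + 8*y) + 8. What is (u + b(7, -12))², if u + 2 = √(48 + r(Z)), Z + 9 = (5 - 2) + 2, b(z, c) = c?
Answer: 1212/5 - 56*√290/5 ≈ 51.671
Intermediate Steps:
Z = -4 (Z = -9 + ((5 - 2) + 2) = -9 + (3 + 2) = -9 + 5 = -4)
r(y) = 8/5 + y²/5 + 8*y/5 (r(y) = ((y² + 8*y) + 8)/5 = (8 + y² + 8*y)/5 = 8/5 + y²/5 + 8*y/5)
u = -2 + 2*√290/5 (u = -2 + √(48 + (8/5 + (⅕)*(-4)² + (8/5)*(-4))) = -2 + √(48 + (8/5 + (⅕)*16 - 32/5)) = -2 + √(48 + (8/5 + 16/5 - 32/5)) = -2 + √(48 - 8/5) = -2 + √(232/5) = -2 + 2*√290/5 ≈ 4.8118)
(u + b(7, -12))² = ((-2 + 2*√290/5) - 12)² = (-14 + 2*√290/5)²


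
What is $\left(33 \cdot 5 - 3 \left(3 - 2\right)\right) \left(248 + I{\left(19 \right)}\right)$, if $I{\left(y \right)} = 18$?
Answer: $43092$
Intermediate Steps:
$\left(33 \cdot 5 - 3 \left(3 - 2\right)\right) \left(248 + I{\left(19 \right)}\right) = \left(33 \cdot 5 - 3 \left(3 - 2\right)\right) \left(248 + 18\right) = \left(165 - 3\right) 266 = 162 \cdot 266 = 43092$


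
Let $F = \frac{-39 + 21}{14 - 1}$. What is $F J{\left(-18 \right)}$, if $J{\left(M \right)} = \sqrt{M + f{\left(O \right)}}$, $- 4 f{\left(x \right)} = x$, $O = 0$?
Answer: $- \frac{54 i \sqrt{2}}{13} \approx - 5.8744 i$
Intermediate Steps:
$f{\left(x \right)} = - \frac{x}{4}$
$J{\left(M \right)} = \sqrt{M}$ ($J{\left(M \right)} = \sqrt{M - 0} = \sqrt{M + 0} = \sqrt{M}$)
$F = - \frac{18}{13} \approx -1.3846$
$F J{\left(-18 \right)} = - \frac{18 \sqrt{-18}}{13} = - \frac{18 \cdot 3 i \sqrt{2}}{13} = - \frac{54 i \sqrt{2}}{13}$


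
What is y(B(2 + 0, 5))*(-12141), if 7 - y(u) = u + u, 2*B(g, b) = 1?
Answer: -72846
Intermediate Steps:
B(g, b) = 1/2 (B(g, b) = (1/2)*1 = 1/2)
y(u) = 7 - 2*u (y(u) = 7 - (u + u) = 7 - 2*u)
y(B(2 + 0, 5))*(-12141) = (7 - 2*1/2)*(-12141) = (7 - 1)*(-12141) = 6*(-12141) = -72846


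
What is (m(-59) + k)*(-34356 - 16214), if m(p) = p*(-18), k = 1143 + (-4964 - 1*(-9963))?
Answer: -364306280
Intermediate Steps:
k = 6142 (k = 1143 + (-4964 + 9963) = 1143 + 4999 = 6142)
m(p) = -18*p
(m(-59) + k)*(-34356 - 16214) = (-18*(-59) + 6142)*(-34356 - 16214) = (1062 + 6142)*(-50570) = 7204*(-50570) = -364306280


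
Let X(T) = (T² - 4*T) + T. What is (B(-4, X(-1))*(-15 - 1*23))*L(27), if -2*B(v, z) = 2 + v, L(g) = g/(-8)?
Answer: 513/4 ≈ 128.25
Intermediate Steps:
X(T) = T² - 3*T
L(g) = -g/8 (L(g) = g*(-⅛) = -g/8)
B(v, z) = -1 - v/2 (B(v, z) = -(2 + v)/2 = -1 - v/2)
(B(-4, X(-1))*(-15 - 1*23))*L(27) = ((-1 - ½*(-4))*(-15 - 1*23))*(-⅛*27) = ((-1 + 2)*(-15 - 23))*(-27/8) = (1*(-38))*(-27/8) = -38*(-27/8) = 513/4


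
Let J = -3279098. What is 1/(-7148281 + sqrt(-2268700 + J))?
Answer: -7148281/51097926802759 - 3*I*sqrt(616422)/51097926802759 ≈ -1.3989e-7 - 4.6095e-11*I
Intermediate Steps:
1/(-7148281 + sqrt(-2268700 + J)) = 1/(-7148281 + sqrt(-2268700 - 3279098)) = 1/(-7148281 + sqrt(-5547798)) = 1/(-7148281 + 3*I*sqrt(616422))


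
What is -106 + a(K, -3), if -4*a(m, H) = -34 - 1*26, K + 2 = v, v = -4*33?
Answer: -91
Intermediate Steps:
v = -132
K = -134 (K = -2 - 132 = -134)
a(m, H) = 15 (a(m, H) = -(-34 - 1*26)/4 = -(-34 - 26)/4 = -1/4*(-60) = 15)
-106 + a(K, -3) = -106 + 15 = -91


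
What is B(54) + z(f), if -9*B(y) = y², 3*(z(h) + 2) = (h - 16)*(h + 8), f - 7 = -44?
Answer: 559/3 ≈ 186.33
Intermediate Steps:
f = -37 (f = 7 - 44 = -37)
z(h) = -2 + (-16 + h)*(8 + h)/3 (z(h) = -2 + ((h - 16)*(h + 8))/3 = -2 + ((-16 + h)*(8 + h))/3 = -2 + (-16 + h)*(8 + h)/3)
B(y) = -y²/9
B(54) + z(f) = -⅑*54² + (-134/3 - 8/3*(-37) + (⅓)*(-37)²) = -⅑*2916 + (-134/3 + 296/3 + (⅓)*1369) = -324 + (-134/3 + 296/3 + 1369/3) = -324 + 1531/3 = 559/3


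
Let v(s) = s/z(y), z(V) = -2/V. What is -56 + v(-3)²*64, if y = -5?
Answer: 3544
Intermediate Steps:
v(s) = 5*s/2 (v(s) = s/((-2/(-5))) = s/((-2*(-⅕))) = s/(⅖) = s*(5/2) = 5*s/2)
-56 + v(-3)²*64 = -56 + ((5/2)*(-3))²*64 = -56 + (-15/2)²*64 = -56 + (225/4)*64 = -56 + 3600 = 3544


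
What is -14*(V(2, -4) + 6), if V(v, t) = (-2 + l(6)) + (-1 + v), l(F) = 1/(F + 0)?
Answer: -217/3 ≈ -72.333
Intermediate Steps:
l(F) = 1/F
V(v, t) = -17/6 + v (V(v, t) = (-2 + 1/6) + (-1 + v) = -11/6 + (-1 + v) = -17/6 + v)
-14*(V(2, -4) + 6) = -14*((-17/6 + 2) + 6) = -14*(-5/6 + 6) = -14*31/6 = -217/3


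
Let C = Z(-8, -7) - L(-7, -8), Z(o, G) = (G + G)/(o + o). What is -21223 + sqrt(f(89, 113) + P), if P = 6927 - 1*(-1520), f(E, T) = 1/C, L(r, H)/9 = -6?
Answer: -21223 + sqrt(1627917799)/439 ≈ -21131.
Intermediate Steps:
L(r, H) = -54 (L(r, H) = 9*(-6) = -54)
Z(o, G) = G/o (Z(o, G) = (2*G)/((2*o)) = (2*G)*(1/(2*o)) = G/o)
C = 439/8 (C = -7/(-8) - 1*(-54) = -7*(-1/8) + 54 = 7/8 + 54 = 439/8 ≈ 54.875)
f(E, T) = 8/439 (f(E, T) = 1/(439/8) = 8/439)
P = 8447 (P = 6927 + 1520 = 8447)
-21223 + sqrt(f(89, 113) + P) = -21223 + sqrt(8/439 + 8447) = -21223 + sqrt(3708241/439) = -21223 + sqrt(1627917799)/439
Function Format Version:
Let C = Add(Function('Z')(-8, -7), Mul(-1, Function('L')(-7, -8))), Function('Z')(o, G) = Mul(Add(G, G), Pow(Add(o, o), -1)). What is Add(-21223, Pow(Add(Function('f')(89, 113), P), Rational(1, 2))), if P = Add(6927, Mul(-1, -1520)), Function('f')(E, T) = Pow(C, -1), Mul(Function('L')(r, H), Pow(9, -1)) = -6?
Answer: Add(-21223, Mul(Rational(1, 439), Pow(1627917799, Rational(1, 2)))) ≈ -21131.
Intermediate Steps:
Function('L')(r, H) = -54 (Function('L')(r, H) = Mul(9, -6) = -54)
Function('Z')(o, G) = Mul(G, Pow(o, -1)) (Function('Z')(o, G) = Mul(Mul(2, G), Pow(Mul(2, o), -1)) = Mul(Mul(2, G), Mul(Rational(1, 2), Pow(o, -1))) = Mul(G, Pow(o, -1)))
C = Rational(439, 8) (C = Add(Mul(-7, Pow(-8, -1)), Mul(-1, -54)) = Add(Mul(-7, Rational(-1, 8)), 54) = Add(Rational(7, 8), 54) = Rational(439, 8) ≈ 54.875)
Function('f')(E, T) = Rational(8, 439) (Function('f')(E, T) = Pow(Rational(439, 8), -1) = Rational(8, 439))
P = 8447 (P = Add(6927, 1520) = 8447)
Add(-21223, Pow(Add(Function('f')(89, 113), P), Rational(1, 2))) = Add(-21223, Pow(Add(Rational(8, 439), 8447), Rational(1, 2))) = Add(-21223, Pow(Rational(3708241, 439), Rational(1, 2))) = Add(-21223, Mul(Rational(1, 439), Pow(1627917799, Rational(1, 2))))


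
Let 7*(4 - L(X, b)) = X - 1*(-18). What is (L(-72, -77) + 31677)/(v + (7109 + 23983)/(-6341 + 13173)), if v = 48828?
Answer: 54124324/83405997 ≈ 0.64893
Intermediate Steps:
L(X, b) = 10/7 - X/7 (L(X, b) = 4 - (X - 1*(-18))/7 = 4 - (X + 18)/7 = 4 - (18 + X)/7 = 4 + (-18/7 - X/7) = 10/7 - X/7)
(L(-72, -77) + 31677)/(v + (7109 + 23983)/(-6341 + 13173)) = ((10/7 - ⅐*(-72)) + 31677)/(48828 + (7109 + 23983)/(-6341 + 13173)) = ((10/7 + 72/7) + 31677)/(48828 + 31092/6832) = (82/7 + 31677)/(48828 + 31092*(1/6832)) = 221821/(7*(48828 + 7773/1708)) = 221821/(7*(83405997/1708)) = (221821/7)*(1708/83405997) = 54124324/83405997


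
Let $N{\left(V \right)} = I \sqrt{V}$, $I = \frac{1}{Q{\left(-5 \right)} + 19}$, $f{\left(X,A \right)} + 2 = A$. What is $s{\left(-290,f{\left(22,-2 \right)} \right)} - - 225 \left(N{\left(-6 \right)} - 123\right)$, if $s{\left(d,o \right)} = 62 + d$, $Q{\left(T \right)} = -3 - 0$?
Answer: $-27903 + \frac{225 i \sqrt{6}}{16} \approx -27903.0 + 34.446 i$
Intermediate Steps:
$f{\left(X,A \right)} = -2 + A$
$Q{\left(T \right)} = -3$ ($Q{\left(T \right)} = -3 + 0 = -3$)
$I = \frac{1}{16}$ ($I = \frac{1}{-3 + 19} = \frac{1}{16} \approx 0.0625$)
$N{\left(V \right)} = \frac{\sqrt{V}}{16}$
$s{\left(-290,f{\left(22,-2 \right)} \right)} - - 225 \left(N{\left(-6 \right)} - 123\right) = \left(62 - 290\right) - - 225 \left(\frac{\sqrt{-6}}{16} - 123\right) = -228 - - 225 \left(\frac{i \sqrt{6}}{16} - 123\right) = -228 - - 225 \left(-123 + \frac{i \sqrt{6}}{16}\right) = -228 - \left(27675 - \frac{225 i \sqrt{6}}{16}\right) = -27903 + \frac{225 i \sqrt{6}}{16}$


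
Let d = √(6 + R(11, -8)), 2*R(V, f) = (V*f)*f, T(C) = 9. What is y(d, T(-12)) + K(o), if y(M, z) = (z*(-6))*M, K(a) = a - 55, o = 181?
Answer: 126 - 54*√358 ≈ -895.73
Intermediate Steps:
K(a) = -55 + a
R(V, f) = V*f²/2 (R(V, f) = ((V*f)*f)/2 = (V*f²)/2 = V*f²/2)
d = √358 (d = √(6 + (½)*11*(-8)²) = √(6 + (½)*11*64) = √(6 + 352) = √358 ≈ 18.921)
y(M, z) = -6*M*z (y(M, z) = (-6*z)*M = -6*M*z)
y(d, T(-12)) + K(o) = -6*√358*9 + (-55 + 181) = -54*√358 + 126 = 126 - 54*√358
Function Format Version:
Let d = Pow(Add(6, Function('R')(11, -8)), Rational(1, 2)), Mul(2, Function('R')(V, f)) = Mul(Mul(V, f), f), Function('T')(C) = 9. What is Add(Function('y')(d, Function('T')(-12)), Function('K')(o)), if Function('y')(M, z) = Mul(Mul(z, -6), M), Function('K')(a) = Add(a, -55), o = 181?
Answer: Add(126, Mul(-54, Pow(358, Rational(1, 2)))) ≈ -895.73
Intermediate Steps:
Function('K')(a) = Add(-55, a)
Function('R')(V, f) = Mul(Rational(1, 2), V, Pow(f, 2)) (Function('R')(V, f) = Mul(Rational(1, 2), Mul(Mul(V, f), f)) = Mul(Rational(1, 2), Mul(V, Pow(f, 2))) = Mul(Rational(1, 2), V, Pow(f, 2)))
d = Pow(358, Rational(1, 2)) (d = Pow(Add(6, Mul(Rational(1, 2), 11, Pow(-8, 2))), Rational(1, 2)) = Pow(Add(6, Mul(Rational(1, 2), 11, 64)), Rational(1, 2)) = Pow(Add(6, 352), Rational(1, 2)) = Pow(358, Rational(1, 2)) ≈ 18.921)
Function('y')(M, z) = Mul(-6, M, z) (Function('y')(M, z) = Mul(Mul(-6, z), M) = Mul(-6, M, z))
Add(Function('y')(d, Function('T')(-12)), Function('K')(o)) = Add(Mul(-6, Pow(358, Rational(1, 2)), 9), Add(-55, 181)) = Add(Mul(-54, Pow(358, Rational(1, 2))), 126) = Add(126, Mul(-54, Pow(358, Rational(1, 2))))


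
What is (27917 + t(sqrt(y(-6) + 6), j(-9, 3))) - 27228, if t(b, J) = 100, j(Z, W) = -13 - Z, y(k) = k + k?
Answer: 789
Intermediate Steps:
y(k) = 2*k
(27917 + t(sqrt(y(-6) + 6), j(-9, 3))) - 27228 = (27917 + 100) - 27228 = 28017 - 27228 = 789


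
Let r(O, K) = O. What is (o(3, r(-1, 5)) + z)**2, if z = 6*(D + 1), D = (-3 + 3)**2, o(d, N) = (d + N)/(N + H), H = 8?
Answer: 1936/49 ≈ 39.510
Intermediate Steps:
o(d, N) = (N + d)/(8 + N) (o(d, N) = (d + N)/(N + 8) = (N + d)/(8 + N))
D = 0 (D = 0**2 = 0)
z = 6 (z = 6*(0 + 1) = 6*1 = 6)
(o(3, r(-1, 5)) + z)**2 = ((-1 + 3)/(8 - 1) + 6)**2 = (2/7 + 6)**2 = (44/7)**2 = 1936/49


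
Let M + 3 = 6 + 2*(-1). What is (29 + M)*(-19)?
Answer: -570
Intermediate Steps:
M = 1 (M = -3 + (6 + 2*(-1)) = -3 + (6 - 2) = -3 + 4 = 1)
(29 + M)*(-19) = (29 + 1)*(-19) = 30*(-19) = -570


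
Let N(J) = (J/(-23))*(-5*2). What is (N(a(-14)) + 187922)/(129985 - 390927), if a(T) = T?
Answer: -2161033/3000833 ≈ -0.72014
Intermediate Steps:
N(J) = 10*J/23 (N(J) = (J*(-1/23))*(-10) = -J/23*(-10) = 10*J/23)
(N(a(-14)) + 187922)/(129985 - 390927) = ((10/23)*(-14) + 187922)/(129985 - 390927) = (-140/23 + 187922)/(-260942) = (4322066/23)*(-1/260942) = -2161033/3000833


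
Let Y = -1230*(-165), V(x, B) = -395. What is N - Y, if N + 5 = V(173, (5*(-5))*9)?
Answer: -203350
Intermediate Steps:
N = -400 (N = -5 - 395 = -400)
Y = 202950
N - Y = -400 - 1*202950 = -400 - 202950 = -203350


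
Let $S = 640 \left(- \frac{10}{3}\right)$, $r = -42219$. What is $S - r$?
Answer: $\frac{120257}{3} \approx 40086.0$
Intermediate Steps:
$S = - \frac{6400}{3}$ ($S = 640 \left(\left(-10\right) \frac{1}{3}\right) = 640 \left(- \frac{10}{3}\right) = - \frac{6400}{3} \approx -2133.3$)
$S - r = - \frac{6400}{3} - -42219 = - \frac{6400}{3} + 42219 = \frac{120257}{3}$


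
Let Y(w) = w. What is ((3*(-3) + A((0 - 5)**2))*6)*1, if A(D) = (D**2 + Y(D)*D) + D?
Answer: 7596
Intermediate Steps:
A(D) = D + 2*D**2 (A(D) = (D**2 + D*D) + D = (D**2 + D**2) + D = 2*D**2 + D = D + 2*D**2)
((3*(-3) + A((0 - 5)**2))*6)*1 = ((3*(-3) + (0 - 5)**2*(1 + 2*(0 - 5)**2))*6)*1 = ((-9 + (-5)**2*(1 + 2*(-5)**2))*6)*1 = ((-9 + 25*(1 + 2*25))*6)*1 = ((-9 + 25*(1 + 50))*6)*1 = ((-9 + 25*51)*6)*1 = ((-9 + 1275)*6)*1 = (1266*6)*1 = 7596*1 = 7596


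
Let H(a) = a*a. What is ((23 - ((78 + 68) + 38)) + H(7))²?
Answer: 12544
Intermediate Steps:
H(a) = a²
((23 - ((78 + 68) + 38)) + H(7))² = ((23 - ((78 + 68) + 38)) + 7²)² = ((23 - (146 + 38)) + 49)² = ((23 - 1*184) + 49)² = ((23 - 184) + 49)² = (-161 + 49)² = (-112)² = 12544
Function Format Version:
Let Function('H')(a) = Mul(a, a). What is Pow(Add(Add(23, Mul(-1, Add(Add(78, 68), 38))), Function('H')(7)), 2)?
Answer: 12544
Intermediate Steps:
Function('H')(a) = Pow(a, 2)
Pow(Add(Add(23, Mul(-1, Add(Add(78, 68), 38))), Function('H')(7)), 2) = Pow(Add(Add(23, Mul(-1, Add(Add(78, 68), 38))), Pow(7, 2)), 2) = Pow(Add(Add(23, Mul(-1, Add(146, 38))), 49), 2) = Pow(Add(Add(23, Mul(-1, 184)), 49), 2) = Pow(Add(Add(23, -184), 49), 2) = Pow(Add(-161, 49), 2) = Pow(-112, 2) = 12544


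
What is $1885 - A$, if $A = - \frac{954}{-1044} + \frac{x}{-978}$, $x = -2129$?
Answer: $\frac{26687356}{14181} \approx 1881.9$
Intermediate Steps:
$A = \frac{43829}{14181}$ ($A = - \frac{954}{-1044} - \frac{2129}{-978} = \left(-954\right) \left(- \frac{1}{1044}\right) - - \frac{2129}{978} = \frac{53}{58} + \frac{2129}{978} = \frac{43829}{14181} \approx 3.0907$)
$1885 - A = 1885 - \frac{43829}{14181} = \frac{26687356}{14181}$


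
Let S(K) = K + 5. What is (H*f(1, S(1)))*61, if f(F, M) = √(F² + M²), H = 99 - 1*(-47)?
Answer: 8906*√37 ≈ 54173.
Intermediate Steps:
S(K) = 5 + K
H = 146 (H = 99 + 47 = 146)
(H*f(1, S(1)))*61 = (146*√(1² + (5 + 1)²))*61 = (146*√(1 + 6²))*61 = (146*√(1 + 36))*61 = (146*√37)*61 = 8906*√37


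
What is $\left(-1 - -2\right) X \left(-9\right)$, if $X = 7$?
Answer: $-63$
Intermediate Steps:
$\left(-1 - -2\right) X \left(-9\right) = \left(-1 - -2\right) 7 \left(-9\right) = \left(-1 + 2\right) 7 \left(-9\right) = 1 \cdot 7 \left(-9\right) = 7 \left(-9\right) = -63$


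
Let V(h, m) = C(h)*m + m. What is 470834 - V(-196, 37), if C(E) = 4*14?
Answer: 468725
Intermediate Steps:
C(E) = 56
V(h, m) = 57*m (V(h, m) = 56*m + m = 57*m)
470834 - V(-196, 37) = 470834 - 57*37 = 470834 - 1*2109 = 470834 - 2109 = 468725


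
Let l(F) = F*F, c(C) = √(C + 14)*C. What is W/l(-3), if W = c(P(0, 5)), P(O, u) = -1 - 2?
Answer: -√11/3 ≈ -1.1055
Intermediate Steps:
P(O, u) = -3
c(C) = C*√(14 + C) (c(C) = √(14 + C)*C = C*√(14 + C))
W = -3*√11 (W = -3*√(14 - 3) = -3*√11 ≈ -9.9499)
l(F) = F²
W/l(-3) = (-3*√11)/((-3)²) = -3*√11/9 = -3*√11*(⅑) = -√11/3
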